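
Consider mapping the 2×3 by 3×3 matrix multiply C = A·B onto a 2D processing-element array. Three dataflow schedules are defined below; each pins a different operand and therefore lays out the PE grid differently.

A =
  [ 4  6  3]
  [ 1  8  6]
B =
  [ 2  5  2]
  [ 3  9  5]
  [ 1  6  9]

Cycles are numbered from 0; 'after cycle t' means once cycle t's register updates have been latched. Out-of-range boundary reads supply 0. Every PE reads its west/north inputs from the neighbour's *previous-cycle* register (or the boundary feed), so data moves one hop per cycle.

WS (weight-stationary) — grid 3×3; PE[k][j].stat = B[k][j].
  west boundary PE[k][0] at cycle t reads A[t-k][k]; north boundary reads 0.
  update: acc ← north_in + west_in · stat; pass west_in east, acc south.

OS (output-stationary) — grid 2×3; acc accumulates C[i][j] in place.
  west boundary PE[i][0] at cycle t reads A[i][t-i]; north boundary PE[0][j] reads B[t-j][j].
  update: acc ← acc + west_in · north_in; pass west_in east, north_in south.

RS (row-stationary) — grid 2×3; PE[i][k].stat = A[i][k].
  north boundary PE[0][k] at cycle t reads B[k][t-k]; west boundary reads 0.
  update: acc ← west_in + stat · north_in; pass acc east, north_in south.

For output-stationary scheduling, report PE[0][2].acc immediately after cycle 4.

PE[0][2].acc = 65

OS 2×3: PE[0][2] cycle-by-cycle (with neighbour feeds):
  @0  [0,1]  acc 0  |  →0  ↓0
  @0  [0,2]  acc 0  |  →0  ↓0
  @1  [0,1]  acc 20  |  →4  ↓5
  @1  [0,2]  acc 0  |  →0  ↓0
  @2  [0,1]  acc 74  |  →6  ↓9
  @2  [0,2]  acc 8  |  →4  ↓2
  @3  [0,1]  acc 92  |  →3  ↓6
  @3  [0,2]  acc 38  |  →6  ↓5
  @4  [0,1]  acc 92  |  →0  ↓0
  @4  [0,2]  acc 65  |  →3  ↓9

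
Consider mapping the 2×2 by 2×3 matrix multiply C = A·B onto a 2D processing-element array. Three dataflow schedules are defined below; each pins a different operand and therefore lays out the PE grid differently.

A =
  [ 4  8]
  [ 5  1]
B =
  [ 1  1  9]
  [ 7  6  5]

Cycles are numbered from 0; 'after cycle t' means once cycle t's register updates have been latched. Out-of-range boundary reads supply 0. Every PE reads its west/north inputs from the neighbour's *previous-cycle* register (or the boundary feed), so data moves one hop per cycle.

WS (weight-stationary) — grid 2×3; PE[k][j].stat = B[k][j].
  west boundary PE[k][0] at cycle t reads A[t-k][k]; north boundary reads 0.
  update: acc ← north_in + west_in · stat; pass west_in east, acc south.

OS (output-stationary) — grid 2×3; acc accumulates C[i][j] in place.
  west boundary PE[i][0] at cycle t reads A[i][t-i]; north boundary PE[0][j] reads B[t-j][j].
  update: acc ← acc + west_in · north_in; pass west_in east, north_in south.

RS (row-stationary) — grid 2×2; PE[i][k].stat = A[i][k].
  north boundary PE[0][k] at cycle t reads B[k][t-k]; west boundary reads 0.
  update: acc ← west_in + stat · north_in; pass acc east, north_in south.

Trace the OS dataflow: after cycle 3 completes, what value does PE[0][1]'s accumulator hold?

PE[0][1].acc = 52

OS (2×3). Following PE[0][1] plus its west/north inputs:
  [0] (0,0) acc=4 (h:4 v:1)
  [0] (0,1) acc=0 (h:0 v:0)
  [1] (0,0) acc=60 (h:8 v:7)
  [1] (0,1) acc=4 (h:4 v:1)
  [2] (0,0) acc=60 (h:0 v:0)
  [2] (0,1) acc=52 (h:8 v:6)
  [3] (0,0) acc=60 (h:0 v:0)
  [3] (0,1) acc=52 (h:0 v:0)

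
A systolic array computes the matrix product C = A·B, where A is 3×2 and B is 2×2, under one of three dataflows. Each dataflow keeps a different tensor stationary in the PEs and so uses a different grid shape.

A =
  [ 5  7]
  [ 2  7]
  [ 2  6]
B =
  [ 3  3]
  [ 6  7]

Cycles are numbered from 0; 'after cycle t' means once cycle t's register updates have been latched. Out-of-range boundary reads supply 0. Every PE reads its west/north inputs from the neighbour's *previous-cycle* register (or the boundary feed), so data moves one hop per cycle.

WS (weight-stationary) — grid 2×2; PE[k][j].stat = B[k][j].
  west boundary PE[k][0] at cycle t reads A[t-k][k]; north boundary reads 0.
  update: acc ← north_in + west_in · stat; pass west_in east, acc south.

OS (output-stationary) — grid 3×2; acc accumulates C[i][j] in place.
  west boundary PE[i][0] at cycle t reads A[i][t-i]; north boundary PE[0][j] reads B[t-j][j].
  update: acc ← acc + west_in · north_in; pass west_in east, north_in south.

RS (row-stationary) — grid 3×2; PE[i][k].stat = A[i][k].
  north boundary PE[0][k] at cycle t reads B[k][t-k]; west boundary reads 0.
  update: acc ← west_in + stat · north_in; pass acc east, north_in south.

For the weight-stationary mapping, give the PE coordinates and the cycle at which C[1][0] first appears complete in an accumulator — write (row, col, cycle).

(row, col, cycle) = (1, 0, 2)

Under WS, C[1][0] lands at PE[1][0]:
  t=0 PE[1][0]: acc=0 h=0 v=0
  t=1 PE[1][0]: acc=57 h=7 v=57
  t=2 PE[1][0]: acc=48 h=7 v=48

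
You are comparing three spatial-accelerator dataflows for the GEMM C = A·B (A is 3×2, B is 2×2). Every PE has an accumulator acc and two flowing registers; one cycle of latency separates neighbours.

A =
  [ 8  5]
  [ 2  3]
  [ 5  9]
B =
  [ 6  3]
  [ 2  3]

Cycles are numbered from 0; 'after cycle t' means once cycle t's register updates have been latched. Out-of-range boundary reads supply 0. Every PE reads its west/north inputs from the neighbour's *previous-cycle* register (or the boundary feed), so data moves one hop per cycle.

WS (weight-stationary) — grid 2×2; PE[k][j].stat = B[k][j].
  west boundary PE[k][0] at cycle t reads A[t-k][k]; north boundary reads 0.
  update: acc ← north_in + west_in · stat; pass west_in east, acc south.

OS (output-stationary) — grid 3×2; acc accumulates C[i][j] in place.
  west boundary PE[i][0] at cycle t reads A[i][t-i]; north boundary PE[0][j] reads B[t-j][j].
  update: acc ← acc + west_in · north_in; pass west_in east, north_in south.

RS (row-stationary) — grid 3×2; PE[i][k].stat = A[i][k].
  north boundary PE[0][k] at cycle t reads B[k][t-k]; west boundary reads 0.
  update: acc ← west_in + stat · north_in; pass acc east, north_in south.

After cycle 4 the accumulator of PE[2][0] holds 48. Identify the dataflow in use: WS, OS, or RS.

WS: PE[2][0] is outside its 2×2 grid.
OS [3×2] PE[2][0] across cycles:
  cycle 0: PE[2][0] → acc 0, east 0, south 0
  cycle 1: PE[2][0] → acc 0, east 0, south 0
  cycle 2: PE[2][0] → acc 30, east 5, south 6
  cycle 3: PE[2][0] → acc 48, east 9, south 2
  cycle 4: PE[2][0] → acc 48, east 0, south 0
RS [3×2] PE[2][0] across cycles:
  cycle 0: PE[2][0] → acc 0, east 0, south 0
  cycle 1: PE[2][0] → acc 0, east 0, south 0
  cycle 2: PE[2][0] → acc 30, east 30, south 6
  cycle 3: PE[2][0] → acc 15, east 15, south 3
  cycle 4: PE[2][0] → acc 0, east 0, south 0

dataflow = OS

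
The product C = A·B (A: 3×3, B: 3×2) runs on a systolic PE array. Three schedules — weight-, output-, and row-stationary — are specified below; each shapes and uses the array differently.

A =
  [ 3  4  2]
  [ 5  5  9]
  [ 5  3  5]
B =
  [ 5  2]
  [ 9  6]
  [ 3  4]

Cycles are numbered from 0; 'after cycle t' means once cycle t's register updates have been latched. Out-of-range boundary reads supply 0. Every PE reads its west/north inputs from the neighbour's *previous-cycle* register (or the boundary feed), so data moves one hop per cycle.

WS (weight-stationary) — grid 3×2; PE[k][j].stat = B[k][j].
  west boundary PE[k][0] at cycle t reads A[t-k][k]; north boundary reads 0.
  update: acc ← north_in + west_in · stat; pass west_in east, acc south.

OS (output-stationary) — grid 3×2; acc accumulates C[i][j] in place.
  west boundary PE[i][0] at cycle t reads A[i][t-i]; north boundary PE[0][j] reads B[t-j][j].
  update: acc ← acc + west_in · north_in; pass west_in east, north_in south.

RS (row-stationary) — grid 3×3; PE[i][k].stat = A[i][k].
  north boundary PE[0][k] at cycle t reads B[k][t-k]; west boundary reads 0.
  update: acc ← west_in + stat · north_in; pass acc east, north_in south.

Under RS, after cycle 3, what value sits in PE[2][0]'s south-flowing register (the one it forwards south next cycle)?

RS (3×3). Following PE[2][0] plus its west/north inputs:
  cycle 0: PE[1][0] → acc 0, east 0, south 0
  cycle 0: PE[2][0] → acc 0, east 0, south 0
  cycle 1: PE[1][0] → acc 25, east 25, south 5
  cycle 1: PE[2][0] → acc 0, east 0, south 0
  cycle 2: PE[1][0] → acc 10, east 10, south 2
  cycle 2: PE[2][0] → acc 25, east 25, south 5
  cycle 3: PE[1][0] → acc 0, east 0, south 0
  cycle 3: PE[2][0] → acc 10, east 10, south 2

register = 2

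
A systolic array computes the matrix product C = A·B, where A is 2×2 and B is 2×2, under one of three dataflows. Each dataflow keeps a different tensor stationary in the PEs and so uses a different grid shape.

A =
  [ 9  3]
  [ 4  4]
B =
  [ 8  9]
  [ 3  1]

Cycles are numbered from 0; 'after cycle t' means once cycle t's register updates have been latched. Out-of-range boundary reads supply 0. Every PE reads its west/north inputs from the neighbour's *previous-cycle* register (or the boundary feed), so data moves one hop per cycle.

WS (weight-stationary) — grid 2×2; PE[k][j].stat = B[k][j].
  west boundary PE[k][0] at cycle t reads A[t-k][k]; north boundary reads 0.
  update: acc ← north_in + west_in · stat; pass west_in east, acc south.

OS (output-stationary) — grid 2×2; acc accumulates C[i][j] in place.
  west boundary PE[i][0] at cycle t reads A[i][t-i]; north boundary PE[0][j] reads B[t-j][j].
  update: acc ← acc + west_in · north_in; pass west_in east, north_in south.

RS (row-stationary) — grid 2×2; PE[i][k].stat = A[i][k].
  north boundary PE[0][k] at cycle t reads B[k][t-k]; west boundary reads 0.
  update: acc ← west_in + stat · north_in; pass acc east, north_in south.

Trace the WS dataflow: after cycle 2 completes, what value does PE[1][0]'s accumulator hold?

PE[1][0].acc = 44

WS 2×2: PE[1][0] cycle-by-cycle (with neighbour feeds):
  c0 r0c0: 72 / 9 / 72
  c0 r1c0: 0 / 0 / 0
  c1 r0c0: 32 / 4 / 32
  c1 r1c0: 81 / 3 / 81
  c2 r0c0: 0 / 0 / 0
  c2 r1c0: 44 / 4 / 44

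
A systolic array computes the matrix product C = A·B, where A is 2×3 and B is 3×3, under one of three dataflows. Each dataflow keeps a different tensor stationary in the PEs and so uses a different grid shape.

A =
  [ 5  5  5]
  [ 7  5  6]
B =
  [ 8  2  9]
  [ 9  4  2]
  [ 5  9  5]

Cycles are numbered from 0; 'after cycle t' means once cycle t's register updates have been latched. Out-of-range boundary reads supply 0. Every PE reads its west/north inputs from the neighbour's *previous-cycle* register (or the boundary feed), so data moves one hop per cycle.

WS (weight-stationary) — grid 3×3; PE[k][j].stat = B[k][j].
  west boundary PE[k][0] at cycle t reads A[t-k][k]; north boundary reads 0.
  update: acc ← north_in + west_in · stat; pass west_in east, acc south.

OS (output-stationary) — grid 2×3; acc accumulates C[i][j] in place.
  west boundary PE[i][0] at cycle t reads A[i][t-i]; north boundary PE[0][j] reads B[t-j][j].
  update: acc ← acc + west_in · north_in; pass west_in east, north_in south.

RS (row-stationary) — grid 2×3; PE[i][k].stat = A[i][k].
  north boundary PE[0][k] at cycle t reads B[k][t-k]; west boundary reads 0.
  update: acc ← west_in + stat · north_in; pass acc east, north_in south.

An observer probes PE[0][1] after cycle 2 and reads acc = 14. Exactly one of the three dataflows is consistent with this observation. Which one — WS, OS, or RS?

— WS: 3×3; PE[0][1] trace:
  [0] (0,1) acc=0 (h:0 v:0)
  [1] (0,1) acc=10 (h:5 v:10)
  [2] (0,1) acc=14 (h:7 v:14)
— OS: 2×3; PE[0][1] trace:
  [0] (0,1) acc=0 (h:0 v:0)
  [1] (0,1) acc=10 (h:5 v:2)
  [2] (0,1) acc=30 (h:5 v:4)
— RS: 2×3; PE[0][1] trace:
  [0] (0,1) acc=0 (h:0 v:0)
  [1] (0,1) acc=85 (h:85 v:9)
  [2] (0,1) acc=30 (h:30 v:4)

dataflow = WS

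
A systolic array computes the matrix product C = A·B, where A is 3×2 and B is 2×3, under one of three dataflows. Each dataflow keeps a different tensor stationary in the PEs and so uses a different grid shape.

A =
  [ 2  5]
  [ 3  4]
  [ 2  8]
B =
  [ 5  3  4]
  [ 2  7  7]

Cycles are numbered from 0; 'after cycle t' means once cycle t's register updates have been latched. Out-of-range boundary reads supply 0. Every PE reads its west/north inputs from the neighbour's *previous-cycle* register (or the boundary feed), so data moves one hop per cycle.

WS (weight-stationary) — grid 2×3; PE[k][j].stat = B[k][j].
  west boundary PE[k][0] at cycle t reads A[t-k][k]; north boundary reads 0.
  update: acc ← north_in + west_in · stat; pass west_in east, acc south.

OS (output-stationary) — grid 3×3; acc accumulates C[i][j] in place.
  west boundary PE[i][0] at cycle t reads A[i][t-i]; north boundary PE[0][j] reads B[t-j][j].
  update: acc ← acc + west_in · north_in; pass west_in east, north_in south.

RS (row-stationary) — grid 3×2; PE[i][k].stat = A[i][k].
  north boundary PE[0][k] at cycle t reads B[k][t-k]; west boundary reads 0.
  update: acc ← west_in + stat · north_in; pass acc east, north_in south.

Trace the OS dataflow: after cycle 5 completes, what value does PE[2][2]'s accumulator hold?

PE[2][2].acc = 64

OS 3×3: PE[2][2] cycle-by-cycle (with neighbour feeds):
  t=0 PE[1][2]: acc=0 h=0 v=0
  t=0 PE[2][1]: acc=0 h=0 v=0
  t=0 PE[2][2]: acc=0 h=0 v=0
  t=1 PE[1][2]: acc=0 h=0 v=0
  t=1 PE[2][1]: acc=0 h=0 v=0
  t=1 PE[2][2]: acc=0 h=0 v=0
  t=2 PE[1][2]: acc=0 h=0 v=0
  t=2 PE[2][1]: acc=0 h=0 v=0
  t=2 PE[2][2]: acc=0 h=0 v=0
  t=3 PE[1][2]: acc=12 h=3 v=4
  t=3 PE[2][1]: acc=6 h=2 v=3
  t=3 PE[2][2]: acc=0 h=0 v=0
  t=4 PE[1][2]: acc=40 h=4 v=7
  t=4 PE[2][1]: acc=62 h=8 v=7
  t=4 PE[2][2]: acc=8 h=2 v=4
  t=5 PE[1][2]: acc=40 h=0 v=0
  t=5 PE[2][1]: acc=62 h=0 v=0
  t=5 PE[2][2]: acc=64 h=8 v=7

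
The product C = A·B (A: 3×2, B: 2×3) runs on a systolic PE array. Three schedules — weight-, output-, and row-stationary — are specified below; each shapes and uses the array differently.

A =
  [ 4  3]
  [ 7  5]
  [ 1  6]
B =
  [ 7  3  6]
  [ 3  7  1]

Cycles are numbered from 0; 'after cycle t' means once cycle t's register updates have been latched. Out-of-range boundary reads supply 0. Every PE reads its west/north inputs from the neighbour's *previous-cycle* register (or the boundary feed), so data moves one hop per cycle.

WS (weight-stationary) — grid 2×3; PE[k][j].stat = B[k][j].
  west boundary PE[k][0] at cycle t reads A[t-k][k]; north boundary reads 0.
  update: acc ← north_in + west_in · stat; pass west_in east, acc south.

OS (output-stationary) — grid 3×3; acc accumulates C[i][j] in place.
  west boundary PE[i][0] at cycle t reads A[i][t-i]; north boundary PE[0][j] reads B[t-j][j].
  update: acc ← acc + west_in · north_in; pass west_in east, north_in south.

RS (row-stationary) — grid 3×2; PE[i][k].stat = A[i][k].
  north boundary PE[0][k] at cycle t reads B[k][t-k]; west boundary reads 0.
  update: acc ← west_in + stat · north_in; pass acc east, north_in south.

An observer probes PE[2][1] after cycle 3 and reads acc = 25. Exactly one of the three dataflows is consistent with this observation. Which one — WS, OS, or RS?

dataflow = RS

WS (2×3): PE[2][1] does not exist.
Under OS (3×3), PE[2][1]:
  t=0 PE[2][1]: acc=0 h=0 v=0
  t=1 PE[2][1]: acc=0 h=0 v=0
  t=2 PE[2][1]: acc=0 h=0 v=0
  t=3 PE[2][1]: acc=3 h=1 v=3
Under RS (3×2), PE[2][1]:
  t=0 PE[2][1]: acc=0 h=0 v=0
  t=1 PE[2][1]: acc=0 h=0 v=0
  t=2 PE[2][1]: acc=0 h=0 v=0
  t=3 PE[2][1]: acc=25 h=25 v=3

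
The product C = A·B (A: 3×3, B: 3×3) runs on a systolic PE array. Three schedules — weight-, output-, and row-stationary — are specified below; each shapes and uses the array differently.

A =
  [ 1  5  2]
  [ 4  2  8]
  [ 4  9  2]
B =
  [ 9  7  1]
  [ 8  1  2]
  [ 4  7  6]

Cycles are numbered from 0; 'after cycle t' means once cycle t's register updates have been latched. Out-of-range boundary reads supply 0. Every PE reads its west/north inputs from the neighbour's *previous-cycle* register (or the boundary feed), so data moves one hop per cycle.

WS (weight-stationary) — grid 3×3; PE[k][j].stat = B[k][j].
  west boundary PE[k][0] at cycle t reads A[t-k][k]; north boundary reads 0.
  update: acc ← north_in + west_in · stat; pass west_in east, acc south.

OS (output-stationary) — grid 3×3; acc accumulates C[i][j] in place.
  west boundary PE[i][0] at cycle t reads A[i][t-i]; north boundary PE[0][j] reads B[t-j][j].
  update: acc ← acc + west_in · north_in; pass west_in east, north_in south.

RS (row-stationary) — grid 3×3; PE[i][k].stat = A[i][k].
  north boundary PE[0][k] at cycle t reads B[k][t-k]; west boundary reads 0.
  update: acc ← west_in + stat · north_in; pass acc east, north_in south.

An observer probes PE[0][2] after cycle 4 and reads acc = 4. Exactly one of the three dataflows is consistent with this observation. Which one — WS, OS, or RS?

WS [3×3] PE[0][2] across cycles:
  t=0 PE[0][2]: acc=0 h=0 v=0
  t=1 PE[0][2]: acc=0 h=0 v=0
  t=2 PE[0][2]: acc=1 h=1 v=1
  t=3 PE[0][2]: acc=4 h=4 v=4
  t=4 PE[0][2]: acc=4 h=4 v=4
OS [3×3] PE[0][2] across cycles:
  t=0 PE[0][2]: acc=0 h=0 v=0
  t=1 PE[0][2]: acc=0 h=0 v=0
  t=2 PE[0][2]: acc=1 h=1 v=1
  t=3 PE[0][2]: acc=11 h=5 v=2
  t=4 PE[0][2]: acc=23 h=2 v=6
RS [3×3] PE[0][2] across cycles:
  t=0 PE[0][2]: acc=0 h=0 v=0
  t=1 PE[0][2]: acc=0 h=0 v=0
  t=2 PE[0][2]: acc=57 h=57 v=4
  t=3 PE[0][2]: acc=26 h=26 v=7
  t=4 PE[0][2]: acc=23 h=23 v=6

dataflow = WS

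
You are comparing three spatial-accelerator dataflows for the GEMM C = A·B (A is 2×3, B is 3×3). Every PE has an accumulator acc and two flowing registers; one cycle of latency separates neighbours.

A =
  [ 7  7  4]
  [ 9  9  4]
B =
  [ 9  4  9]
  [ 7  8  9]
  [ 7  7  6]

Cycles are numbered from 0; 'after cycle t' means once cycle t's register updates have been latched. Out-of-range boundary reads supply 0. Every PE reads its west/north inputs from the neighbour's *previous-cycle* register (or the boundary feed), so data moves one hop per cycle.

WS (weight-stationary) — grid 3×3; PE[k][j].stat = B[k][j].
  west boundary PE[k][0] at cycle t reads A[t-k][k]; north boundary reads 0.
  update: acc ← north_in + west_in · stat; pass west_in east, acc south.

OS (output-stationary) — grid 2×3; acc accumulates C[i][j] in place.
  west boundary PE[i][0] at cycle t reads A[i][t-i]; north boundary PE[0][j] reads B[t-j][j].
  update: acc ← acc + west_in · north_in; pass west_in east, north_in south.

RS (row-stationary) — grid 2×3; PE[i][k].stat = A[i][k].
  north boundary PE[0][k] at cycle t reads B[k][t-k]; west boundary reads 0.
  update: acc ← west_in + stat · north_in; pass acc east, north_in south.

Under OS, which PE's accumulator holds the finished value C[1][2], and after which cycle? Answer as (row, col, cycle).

(row, col, cycle) = (1, 2, 5)

Under OS, C[1][2] lands at PE[1][2]:
  c0 r1c2: 0 / 0 / 0
  c1 r1c2: 0 / 0 / 0
  c2 r1c2: 0 / 0 / 0
  c3 r1c2: 81 / 9 / 9
  c4 r1c2: 162 / 9 / 9
  c5 r1c2: 186 / 4 / 6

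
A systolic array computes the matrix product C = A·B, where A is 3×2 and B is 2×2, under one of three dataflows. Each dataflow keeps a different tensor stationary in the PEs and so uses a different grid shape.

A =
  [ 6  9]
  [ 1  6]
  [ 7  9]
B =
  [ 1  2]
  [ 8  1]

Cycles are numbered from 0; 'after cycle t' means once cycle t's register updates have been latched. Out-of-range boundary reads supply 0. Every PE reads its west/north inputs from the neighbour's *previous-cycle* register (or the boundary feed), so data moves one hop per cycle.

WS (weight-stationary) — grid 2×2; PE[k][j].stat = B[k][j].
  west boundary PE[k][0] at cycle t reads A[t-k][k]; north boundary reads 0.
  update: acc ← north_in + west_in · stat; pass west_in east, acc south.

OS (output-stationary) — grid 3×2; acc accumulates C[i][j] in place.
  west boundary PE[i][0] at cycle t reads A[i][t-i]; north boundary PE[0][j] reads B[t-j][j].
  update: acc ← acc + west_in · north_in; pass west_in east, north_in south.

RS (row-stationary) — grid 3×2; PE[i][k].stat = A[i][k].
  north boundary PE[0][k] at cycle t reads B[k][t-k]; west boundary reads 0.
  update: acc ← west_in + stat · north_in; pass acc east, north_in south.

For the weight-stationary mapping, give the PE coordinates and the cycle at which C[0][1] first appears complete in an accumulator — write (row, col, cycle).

(row, col, cycle) = (1, 1, 2)

WS — PE[1][1] is where C[0][1] collects:
  step 0 · PE1,1: acc=0; fwd→0 fwd↓0
  step 1 · PE1,1: acc=0; fwd→0 fwd↓0
  step 2 · PE1,1: acc=21; fwd→9 fwd↓21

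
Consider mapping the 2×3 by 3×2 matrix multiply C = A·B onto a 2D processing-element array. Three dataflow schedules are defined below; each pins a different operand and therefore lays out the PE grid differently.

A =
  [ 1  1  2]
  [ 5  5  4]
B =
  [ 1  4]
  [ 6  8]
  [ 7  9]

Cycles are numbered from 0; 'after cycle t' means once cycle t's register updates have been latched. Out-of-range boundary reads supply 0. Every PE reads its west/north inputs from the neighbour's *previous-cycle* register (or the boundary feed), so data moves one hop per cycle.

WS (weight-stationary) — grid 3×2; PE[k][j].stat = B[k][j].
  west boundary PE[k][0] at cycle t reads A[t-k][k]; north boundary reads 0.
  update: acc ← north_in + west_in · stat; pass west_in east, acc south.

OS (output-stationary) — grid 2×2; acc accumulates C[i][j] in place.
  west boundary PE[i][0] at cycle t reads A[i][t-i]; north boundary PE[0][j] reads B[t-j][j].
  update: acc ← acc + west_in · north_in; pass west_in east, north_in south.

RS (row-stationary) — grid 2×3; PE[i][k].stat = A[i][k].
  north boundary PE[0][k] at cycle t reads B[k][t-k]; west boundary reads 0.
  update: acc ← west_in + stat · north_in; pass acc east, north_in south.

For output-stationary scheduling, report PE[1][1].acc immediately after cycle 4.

PE[1][1].acc = 96

OS on a 2×2 grid — tracing PE[1][1] and its feeders:
  0: (0,1).acc=0  regs=<0,0>
  0: (1,0).acc=0  regs=<0,0>
  0: (1,1).acc=0  regs=<0,0>
  1: (0,1).acc=4  regs=<1,4>
  1: (1,0).acc=5  regs=<5,1>
  1: (1,1).acc=0  regs=<0,0>
  2: (0,1).acc=12  regs=<1,8>
  2: (1,0).acc=35  regs=<5,6>
  2: (1,1).acc=20  regs=<5,4>
  3: (0,1).acc=30  regs=<2,9>
  3: (1,0).acc=63  regs=<4,7>
  3: (1,1).acc=60  regs=<5,8>
  4: (0,1).acc=30  regs=<0,0>
  4: (1,0).acc=63  regs=<0,0>
  4: (1,1).acc=96  regs=<4,9>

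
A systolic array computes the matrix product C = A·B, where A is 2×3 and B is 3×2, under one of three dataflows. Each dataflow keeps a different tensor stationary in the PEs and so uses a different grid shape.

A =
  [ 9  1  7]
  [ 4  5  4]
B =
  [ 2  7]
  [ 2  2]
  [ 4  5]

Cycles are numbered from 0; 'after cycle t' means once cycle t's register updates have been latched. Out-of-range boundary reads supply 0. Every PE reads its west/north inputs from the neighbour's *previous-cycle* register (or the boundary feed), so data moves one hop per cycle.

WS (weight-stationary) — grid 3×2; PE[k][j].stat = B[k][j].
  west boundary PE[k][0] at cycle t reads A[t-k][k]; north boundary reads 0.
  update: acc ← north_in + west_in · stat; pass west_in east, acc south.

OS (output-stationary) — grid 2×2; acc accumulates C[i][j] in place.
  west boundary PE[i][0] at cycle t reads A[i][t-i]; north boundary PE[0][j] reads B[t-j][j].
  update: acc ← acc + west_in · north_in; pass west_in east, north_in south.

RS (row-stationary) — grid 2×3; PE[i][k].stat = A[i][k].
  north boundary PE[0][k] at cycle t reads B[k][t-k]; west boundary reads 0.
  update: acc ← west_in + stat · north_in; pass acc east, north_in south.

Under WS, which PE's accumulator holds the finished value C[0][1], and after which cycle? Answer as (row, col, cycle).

Under WS, C[0][1] lands at PE[2][1]:
  @0  [2,1]  acc 0  |  →0  ↓0
  @1  [2,1]  acc 0  |  →0  ↓0
  @2  [2,1]  acc 0  |  →0  ↓0
  @3  [2,1]  acc 100  |  →7  ↓100

(row, col, cycle) = (2, 1, 3)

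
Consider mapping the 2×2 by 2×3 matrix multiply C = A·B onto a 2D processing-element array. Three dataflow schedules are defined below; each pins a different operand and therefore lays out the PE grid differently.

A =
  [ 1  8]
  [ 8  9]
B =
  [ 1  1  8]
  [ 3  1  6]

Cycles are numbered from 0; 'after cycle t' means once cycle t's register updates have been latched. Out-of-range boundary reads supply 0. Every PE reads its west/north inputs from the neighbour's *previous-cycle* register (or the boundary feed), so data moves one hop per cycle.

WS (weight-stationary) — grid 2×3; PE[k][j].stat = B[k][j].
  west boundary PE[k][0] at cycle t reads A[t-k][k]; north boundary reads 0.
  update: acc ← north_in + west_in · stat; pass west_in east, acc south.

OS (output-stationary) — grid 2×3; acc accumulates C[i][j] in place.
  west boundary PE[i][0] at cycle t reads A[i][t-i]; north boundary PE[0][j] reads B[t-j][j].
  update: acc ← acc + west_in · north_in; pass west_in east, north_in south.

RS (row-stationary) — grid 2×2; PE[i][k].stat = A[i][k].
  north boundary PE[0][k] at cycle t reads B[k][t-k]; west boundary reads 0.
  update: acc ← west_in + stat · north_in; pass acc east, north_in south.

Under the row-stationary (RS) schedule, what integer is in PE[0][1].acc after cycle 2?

PE[0][1].acc = 9

Tracing RS — 2×2 array, target PE[0][1]:
  [0] (0,0) acc=1 (h:1 v:1)
  [0] (0,1) acc=0 (h:0 v:0)
  [1] (0,0) acc=1 (h:1 v:1)
  [1] (0,1) acc=25 (h:25 v:3)
  [2] (0,0) acc=8 (h:8 v:8)
  [2] (0,1) acc=9 (h:9 v:1)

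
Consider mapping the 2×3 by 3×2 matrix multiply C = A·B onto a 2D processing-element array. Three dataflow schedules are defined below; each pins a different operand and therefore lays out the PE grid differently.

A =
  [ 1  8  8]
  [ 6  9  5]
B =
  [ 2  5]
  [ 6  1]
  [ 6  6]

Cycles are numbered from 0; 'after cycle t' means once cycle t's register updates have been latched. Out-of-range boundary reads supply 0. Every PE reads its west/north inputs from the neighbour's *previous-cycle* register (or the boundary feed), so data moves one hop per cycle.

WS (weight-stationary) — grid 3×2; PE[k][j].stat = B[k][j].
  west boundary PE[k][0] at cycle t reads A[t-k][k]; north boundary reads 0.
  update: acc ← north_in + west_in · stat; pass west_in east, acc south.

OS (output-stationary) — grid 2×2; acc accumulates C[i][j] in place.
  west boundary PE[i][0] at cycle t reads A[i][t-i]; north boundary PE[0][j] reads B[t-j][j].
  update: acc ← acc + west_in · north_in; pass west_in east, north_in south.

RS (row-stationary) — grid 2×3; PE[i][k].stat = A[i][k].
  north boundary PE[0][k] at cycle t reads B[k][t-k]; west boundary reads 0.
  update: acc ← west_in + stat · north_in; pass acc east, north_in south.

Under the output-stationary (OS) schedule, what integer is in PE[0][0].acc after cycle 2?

OS on a 2×2 grid — tracing PE[0][0] and its feeders:
  step 0 · PE0,0: acc=2; fwd→1 fwd↓2
  step 1 · PE0,0: acc=50; fwd→8 fwd↓6
  step 2 · PE0,0: acc=98; fwd→8 fwd↓6

PE[0][0].acc = 98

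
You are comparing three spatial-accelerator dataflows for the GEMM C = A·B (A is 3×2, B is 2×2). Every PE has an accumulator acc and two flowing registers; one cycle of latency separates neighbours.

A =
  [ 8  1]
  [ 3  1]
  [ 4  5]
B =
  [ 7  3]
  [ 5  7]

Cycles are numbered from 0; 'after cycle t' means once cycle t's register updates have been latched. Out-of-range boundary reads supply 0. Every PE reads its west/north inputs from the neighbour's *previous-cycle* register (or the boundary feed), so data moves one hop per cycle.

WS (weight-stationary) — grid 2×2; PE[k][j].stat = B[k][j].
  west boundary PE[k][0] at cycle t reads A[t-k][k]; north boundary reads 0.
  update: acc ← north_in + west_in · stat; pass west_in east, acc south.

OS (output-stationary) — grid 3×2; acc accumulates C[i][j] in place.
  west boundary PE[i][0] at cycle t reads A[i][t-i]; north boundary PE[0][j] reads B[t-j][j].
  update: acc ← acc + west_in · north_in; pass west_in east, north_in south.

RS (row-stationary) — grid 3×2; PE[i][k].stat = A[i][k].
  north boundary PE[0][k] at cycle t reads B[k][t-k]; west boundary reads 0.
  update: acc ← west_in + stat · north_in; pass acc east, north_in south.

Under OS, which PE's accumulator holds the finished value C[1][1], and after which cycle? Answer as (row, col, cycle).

OS — PE[1][1] is where C[1][1] collects:
  step 0 · PE1,1: acc=0; fwd→0 fwd↓0
  step 1 · PE1,1: acc=0; fwd→0 fwd↓0
  step 2 · PE1,1: acc=9; fwd→3 fwd↓3
  step 3 · PE1,1: acc=16; fwd→1 fwd↓7

(row, col, cycle) = (1, 1, 3)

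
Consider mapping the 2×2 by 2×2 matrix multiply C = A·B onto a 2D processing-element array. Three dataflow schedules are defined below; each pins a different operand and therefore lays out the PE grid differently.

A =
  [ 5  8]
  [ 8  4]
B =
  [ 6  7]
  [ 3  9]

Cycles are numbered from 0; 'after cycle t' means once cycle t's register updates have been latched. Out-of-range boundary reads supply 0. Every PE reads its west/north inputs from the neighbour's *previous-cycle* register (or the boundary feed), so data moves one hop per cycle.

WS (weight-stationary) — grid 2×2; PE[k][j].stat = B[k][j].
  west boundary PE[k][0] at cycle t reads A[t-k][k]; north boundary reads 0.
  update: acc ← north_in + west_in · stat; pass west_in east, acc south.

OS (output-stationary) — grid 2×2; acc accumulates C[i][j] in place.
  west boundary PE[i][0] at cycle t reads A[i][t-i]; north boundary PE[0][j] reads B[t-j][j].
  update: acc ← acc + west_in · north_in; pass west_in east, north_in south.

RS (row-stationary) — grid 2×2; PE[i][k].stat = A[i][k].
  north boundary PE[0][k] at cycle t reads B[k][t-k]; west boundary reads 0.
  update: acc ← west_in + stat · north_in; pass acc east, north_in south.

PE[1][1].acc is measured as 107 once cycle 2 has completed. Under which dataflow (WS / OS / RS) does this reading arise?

dataflow = WS

Under WS (2×2), PE[1][1]:
  cycle 0: PE[1][1] → acc 0, east 0, south 0
  cycle 1: PE[1][1] → acc 0, east 0, south 0
  cycle 2: PE[1][1] → acc 107, east 8, south 107
Under OS (2×2), PE[1][1]:
  cycle 0: PE[1][1] → acc 0, east 0, south 0
  cycle 1: PE[1][1] → acc 0, east 0, south 0
  cycle 2: PE[1][1] → acc 56, east 8, south 7
Under RS (2×2), PE[1][1]:
  cycle 0: PE[1][1] → acc 0, east 0, south 0
  cycle 1: PE[1][1] → acc 0, east 0, south 0
  cycle 2: PE[1][1] → acc 60, east 60, south 3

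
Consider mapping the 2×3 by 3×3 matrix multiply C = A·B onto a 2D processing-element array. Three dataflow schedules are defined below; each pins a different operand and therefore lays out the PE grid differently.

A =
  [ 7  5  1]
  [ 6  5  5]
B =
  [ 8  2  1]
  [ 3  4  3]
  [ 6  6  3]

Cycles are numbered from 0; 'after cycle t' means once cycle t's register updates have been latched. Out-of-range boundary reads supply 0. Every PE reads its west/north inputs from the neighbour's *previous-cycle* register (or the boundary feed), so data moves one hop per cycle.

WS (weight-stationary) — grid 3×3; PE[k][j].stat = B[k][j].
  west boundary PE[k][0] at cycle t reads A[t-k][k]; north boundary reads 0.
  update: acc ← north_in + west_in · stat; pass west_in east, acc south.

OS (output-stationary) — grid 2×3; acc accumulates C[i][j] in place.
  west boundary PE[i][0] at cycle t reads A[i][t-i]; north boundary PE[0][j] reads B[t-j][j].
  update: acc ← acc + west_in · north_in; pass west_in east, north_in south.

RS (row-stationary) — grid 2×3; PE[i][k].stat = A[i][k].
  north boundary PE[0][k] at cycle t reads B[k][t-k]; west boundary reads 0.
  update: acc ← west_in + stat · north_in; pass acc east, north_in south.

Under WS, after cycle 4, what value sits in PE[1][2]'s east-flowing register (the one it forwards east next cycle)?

register = 5

WS (3×3). Following PE[1][2] plus its west/north inputs:
  @0  [0,2]  acc 0  |  →0  ↓0
  @0  [1,1]  acc 0  |  →0  ↓0
  @0  [1,2]  acc 0  |  →0  ↓0
  @1  [0,2]  acc 0  |  →0  ↓0
  @1  [1,1]  acc 0  |  →0  ↓0
  @1  [1,2]  acc 0  |  →0  ↓0
  @2  [0,2]  acc 7  |  →7  ↓7
  @2  [1,1]  acc 34  |  →5  ↓34
  @2  [1,2]  acc 0  |  →0  ↓0
  @3  [0,2]  acc 6  |  →6  ↓6
  @3  [1,1]  acc 32  |  →5  ↓32
  @3  [1,2]  acc 22  |  →5  ↓22
  @4  [0,2]  acc 0  |  →0  ↓0
  @4  [1,1]  acc 0  |  →0  ↓0
  @4  [1,2]  acc 21  |  →5  ↓21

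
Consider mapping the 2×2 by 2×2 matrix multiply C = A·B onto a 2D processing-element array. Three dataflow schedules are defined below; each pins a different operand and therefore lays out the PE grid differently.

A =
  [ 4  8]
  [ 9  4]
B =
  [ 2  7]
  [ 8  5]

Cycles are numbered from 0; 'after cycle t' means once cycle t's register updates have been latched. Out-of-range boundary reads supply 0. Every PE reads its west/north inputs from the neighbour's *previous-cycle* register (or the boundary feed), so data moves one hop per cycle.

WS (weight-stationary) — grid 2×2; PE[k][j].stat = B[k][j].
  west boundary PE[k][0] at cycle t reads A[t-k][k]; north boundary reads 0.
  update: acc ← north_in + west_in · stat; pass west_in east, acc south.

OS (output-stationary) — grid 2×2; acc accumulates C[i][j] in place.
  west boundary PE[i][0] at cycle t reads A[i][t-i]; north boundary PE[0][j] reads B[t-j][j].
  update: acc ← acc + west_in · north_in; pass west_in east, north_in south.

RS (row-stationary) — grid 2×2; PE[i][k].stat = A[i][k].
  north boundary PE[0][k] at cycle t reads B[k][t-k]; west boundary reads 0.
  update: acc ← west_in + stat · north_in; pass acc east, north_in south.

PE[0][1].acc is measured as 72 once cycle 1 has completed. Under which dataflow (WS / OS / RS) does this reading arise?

dataflow = RS

WS (2×2 grid), PE[0][1]:
  c0 r0c1: 0 / 0 / 0
  c1 r0c1: 28 / 4 / 28
OS (2×2 grid), PE[0][1]:
  c0 r0c1: 0 / 0 / 0
  c1 r0c1: 28 / 4 / 7
RS (2×2 grid), PE[0][1]:
  c0 r0c1: 0 / 0 / 0
  c1 r0c1: 72 / 72 / 8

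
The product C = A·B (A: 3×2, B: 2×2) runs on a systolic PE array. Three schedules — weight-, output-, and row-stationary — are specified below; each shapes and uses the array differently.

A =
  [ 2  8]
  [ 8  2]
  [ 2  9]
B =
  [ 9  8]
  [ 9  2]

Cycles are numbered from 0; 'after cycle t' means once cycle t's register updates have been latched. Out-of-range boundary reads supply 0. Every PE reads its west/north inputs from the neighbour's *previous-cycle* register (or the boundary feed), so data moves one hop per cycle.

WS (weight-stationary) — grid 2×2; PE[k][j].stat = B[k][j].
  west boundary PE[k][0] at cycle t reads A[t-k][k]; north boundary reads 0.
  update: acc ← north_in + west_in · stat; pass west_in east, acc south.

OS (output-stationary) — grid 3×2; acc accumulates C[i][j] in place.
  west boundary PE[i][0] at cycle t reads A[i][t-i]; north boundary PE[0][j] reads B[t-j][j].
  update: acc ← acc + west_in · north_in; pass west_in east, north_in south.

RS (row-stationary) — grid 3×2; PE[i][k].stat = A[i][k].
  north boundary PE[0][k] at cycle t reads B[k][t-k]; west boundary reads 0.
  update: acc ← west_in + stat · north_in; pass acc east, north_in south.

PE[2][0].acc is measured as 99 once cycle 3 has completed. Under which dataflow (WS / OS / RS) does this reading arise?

dataflow = OS

WS (2×2): PE[2][0] does not exist.
— OS: 3×2; PE[2][0] trace:
  step 0 · PE2,0: acc=0; fwd→0 fwd↓0
  step 1 · PE2,0: acc=0; fwd→0 fwd↓0
  step 2 · PE2,0: acc=18; fwd→2 fwd↓9
  step 3 · PE2,0: acc=99; fwd→9 fwd↓9
— RS: 3×2; PE[2][0] trace:
  step 0 · PE2,0: acc=0; fwd→0 fwd↓0
  step 1 · PE2,0: acc=0; fwd→0 fwd↓0
  step 2 · PE2,0: acc=18; fwd→18 fwd↓9
  step 3 · PE2,0: acc=16; fwd→16 fwd↓8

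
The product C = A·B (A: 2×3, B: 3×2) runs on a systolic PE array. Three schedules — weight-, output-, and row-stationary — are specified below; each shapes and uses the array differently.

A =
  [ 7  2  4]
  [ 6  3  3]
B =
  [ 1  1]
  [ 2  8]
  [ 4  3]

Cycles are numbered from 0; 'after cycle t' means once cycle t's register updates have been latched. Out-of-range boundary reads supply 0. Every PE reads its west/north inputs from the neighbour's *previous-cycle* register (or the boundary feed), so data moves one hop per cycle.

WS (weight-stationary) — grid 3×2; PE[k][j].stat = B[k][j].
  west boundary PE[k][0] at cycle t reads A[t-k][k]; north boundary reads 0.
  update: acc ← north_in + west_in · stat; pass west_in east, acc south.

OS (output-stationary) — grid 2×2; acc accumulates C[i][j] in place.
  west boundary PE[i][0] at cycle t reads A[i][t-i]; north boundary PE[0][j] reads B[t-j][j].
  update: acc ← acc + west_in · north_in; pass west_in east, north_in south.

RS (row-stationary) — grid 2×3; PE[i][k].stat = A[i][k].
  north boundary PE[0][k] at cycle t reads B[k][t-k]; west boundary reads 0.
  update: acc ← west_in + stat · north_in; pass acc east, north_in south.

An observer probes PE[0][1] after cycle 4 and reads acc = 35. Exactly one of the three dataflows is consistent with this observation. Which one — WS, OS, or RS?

dataflow = OS

— WS: 3×2; PE[0][1] trace:
  step 0 · PE0,1: acc=0; fwd→0 fwd↓0
  step 1 · PE0,1: acc=7; fwd→7 fwd↓7
  step 2 · PE0,1: acc=6; fwd→6 fwd↓6
  step 3 · PE0,1: acc=0; fwd→0 fwd↓0
  step 4 · PE0,1: acc=0; fwd→0 fwd↓0
— OS: 2×2; PE[0][1] trace:
  step 0 · PE0,1: acc=0; fwd→0 fwd↓0
  step 1 · PE0,1: acc=7; fwd→7 fwd↓1
  step 2 · PE0,1: acc=23; fwd→2 fwd↓8
  step 3 · PE0,1: acc=35; fwd→4 fwd↓3
  step 4 · PE0,1: acc=35; fwd→0 fwd↓0
— RS: 2×3; PE[0][1] trace:
  step 0 · PE0,1: acc=0; fwd→0 fwd↓0
  step 1 · PE0,1: acc=11; fwd→11 fwd↓2
  step 2 · PE0,1: acc=23; fwd→23 fwd↓8
  step 3 · PE0,1: acc=0; fwd→0 fwd↓0
  step 4 · PE0,1: acc=0; fwd→0 fwd↓0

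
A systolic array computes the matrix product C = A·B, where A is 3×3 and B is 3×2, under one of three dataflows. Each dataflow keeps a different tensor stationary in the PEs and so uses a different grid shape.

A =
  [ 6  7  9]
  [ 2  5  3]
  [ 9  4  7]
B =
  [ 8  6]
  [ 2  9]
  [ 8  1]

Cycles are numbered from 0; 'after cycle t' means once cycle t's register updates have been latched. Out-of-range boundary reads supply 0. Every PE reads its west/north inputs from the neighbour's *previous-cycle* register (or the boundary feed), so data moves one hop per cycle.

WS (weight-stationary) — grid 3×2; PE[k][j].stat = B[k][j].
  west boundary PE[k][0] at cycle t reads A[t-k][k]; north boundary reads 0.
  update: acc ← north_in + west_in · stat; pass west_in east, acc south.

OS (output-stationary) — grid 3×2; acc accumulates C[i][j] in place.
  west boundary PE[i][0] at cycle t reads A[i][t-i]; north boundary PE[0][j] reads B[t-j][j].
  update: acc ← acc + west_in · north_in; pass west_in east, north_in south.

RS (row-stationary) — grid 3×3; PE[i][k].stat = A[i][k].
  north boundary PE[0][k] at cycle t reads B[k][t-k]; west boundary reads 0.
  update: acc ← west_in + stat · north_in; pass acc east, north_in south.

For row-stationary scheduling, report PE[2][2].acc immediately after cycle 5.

PE[2][2].acc = 97

RS 3×3: PE[2][2] cycle-by-cycle (with neighbour feeds):
  cycle 0: PE[1][2] → acc 0, east 0, south 0
  cycle 0: PE[2][1] → acc 0, east 0, south 0
  cycle 0: PE[2][2] → acc 0, east 0, south 0
  cycle 1: PE[1][2] → acc 0, east 0, south 0
  cycle 1: PE[2][1] → acc 0, east 0, south 0
  cycle 1: PE[2][2] → acc 0, east 0, south 0
  cycle 2: PE[1][2] → acc 0, east 0, south 0
  cycle 2: PE[2][1] → acc 0, east 0, south 0
  cycle 2: PE[2][2] → acc 0, east 0, south 0
  cycle 3: PE[1][2] → acc 50, east 50, south 8
  cycle 3: PE[2][1] → acc 80, east 80, south 2
  cycle 3: PE[2][2] → acc 0, east 0, south 0
  cycle 4: PE[1][2] → acc 60, east 60, south 1
  cycle 4: PE[2][1] → acc 90, east 90, south 9
  cycle 4: PE[2][2] → acc 136, east 136, south 8
  cycle 5: PE[1][2] → acc 0, east 0, south 0
  cycle 5: PE[2][1] → acc 0, east 0, south 0
  cycle 5: PE[2][2] → acc 97, east 97, south 1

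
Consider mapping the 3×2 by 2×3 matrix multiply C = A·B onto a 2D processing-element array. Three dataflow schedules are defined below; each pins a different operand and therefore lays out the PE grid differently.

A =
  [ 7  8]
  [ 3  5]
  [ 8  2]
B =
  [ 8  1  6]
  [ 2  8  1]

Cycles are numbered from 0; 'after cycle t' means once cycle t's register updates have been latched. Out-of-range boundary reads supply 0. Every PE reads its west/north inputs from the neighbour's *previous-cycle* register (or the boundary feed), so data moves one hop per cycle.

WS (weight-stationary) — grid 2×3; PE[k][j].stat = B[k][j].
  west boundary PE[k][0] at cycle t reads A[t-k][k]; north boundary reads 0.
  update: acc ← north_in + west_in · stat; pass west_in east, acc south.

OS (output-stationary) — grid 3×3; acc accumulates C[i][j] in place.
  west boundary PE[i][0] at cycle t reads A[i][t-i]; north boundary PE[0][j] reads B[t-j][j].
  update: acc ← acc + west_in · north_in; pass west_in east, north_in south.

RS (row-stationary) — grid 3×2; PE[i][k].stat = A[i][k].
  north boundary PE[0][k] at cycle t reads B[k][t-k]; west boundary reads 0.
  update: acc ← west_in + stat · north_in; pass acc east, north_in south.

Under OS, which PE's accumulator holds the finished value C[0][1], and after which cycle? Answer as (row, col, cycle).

OS: C[0][1] accumulates in PE[0][1]:
  0: (0,1).acc=0  regs=<0,0>
  1: (0,1).acc=7  regs=<7,1>
  2: (0,1).acc=71  regs=<8,8>

(row, col, cycle) = (0, 1, 2)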